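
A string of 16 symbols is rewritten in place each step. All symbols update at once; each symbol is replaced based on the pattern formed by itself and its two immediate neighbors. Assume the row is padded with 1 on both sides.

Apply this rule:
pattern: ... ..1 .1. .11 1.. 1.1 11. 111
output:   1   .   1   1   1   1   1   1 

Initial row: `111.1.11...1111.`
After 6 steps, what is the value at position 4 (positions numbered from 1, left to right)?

1

step 1: 1111111111.11111
step 2: 1111111111111111
step 3: 1111111111111111  (fixed point — unchanged through step 6)
position 4 holds 1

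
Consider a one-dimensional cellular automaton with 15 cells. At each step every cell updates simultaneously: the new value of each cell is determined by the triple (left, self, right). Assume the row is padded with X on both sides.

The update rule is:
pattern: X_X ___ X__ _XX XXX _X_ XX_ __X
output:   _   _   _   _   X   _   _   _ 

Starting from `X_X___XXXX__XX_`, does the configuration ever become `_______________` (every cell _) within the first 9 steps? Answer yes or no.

step 1: _______XX______
step 2: _______________
all cells are _ at step 2

yes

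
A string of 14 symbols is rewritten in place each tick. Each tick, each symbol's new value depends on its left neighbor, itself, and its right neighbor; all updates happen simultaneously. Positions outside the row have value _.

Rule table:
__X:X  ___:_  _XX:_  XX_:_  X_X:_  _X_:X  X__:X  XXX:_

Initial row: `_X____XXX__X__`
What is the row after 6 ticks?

XX_XX_____XXXX

XXX__X___XXXX_
___XXXX_X____X
__X_____XX__XX
_XXX___X__XX__
X___X_XXXX__X_
XX_XX_____XXXX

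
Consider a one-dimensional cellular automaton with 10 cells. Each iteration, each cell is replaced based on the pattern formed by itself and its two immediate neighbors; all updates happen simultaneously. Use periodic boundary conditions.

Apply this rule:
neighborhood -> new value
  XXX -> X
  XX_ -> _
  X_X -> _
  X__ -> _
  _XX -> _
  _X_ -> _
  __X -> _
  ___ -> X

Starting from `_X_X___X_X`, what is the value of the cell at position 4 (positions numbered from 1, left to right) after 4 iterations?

_____X____
XXXX___XXX
XXX__X__XX
XX_______X
position 4 holds _

_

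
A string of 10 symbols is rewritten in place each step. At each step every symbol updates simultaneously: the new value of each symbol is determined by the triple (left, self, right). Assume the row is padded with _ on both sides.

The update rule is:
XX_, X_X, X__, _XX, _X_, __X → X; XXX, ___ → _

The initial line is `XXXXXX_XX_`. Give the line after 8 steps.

XXX_XX__XX

X____XXXXX
XX__XX___X
XXXXXXX_XX
X_____XXXX
XX___XX__X
XXX_XXXXXX
X_XXX____X
XXX_XX__XX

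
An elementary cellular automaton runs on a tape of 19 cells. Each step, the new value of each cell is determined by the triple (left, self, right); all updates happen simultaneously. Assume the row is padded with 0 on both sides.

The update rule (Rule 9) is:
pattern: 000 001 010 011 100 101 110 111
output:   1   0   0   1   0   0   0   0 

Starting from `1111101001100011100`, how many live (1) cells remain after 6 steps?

7

1000000001001010001
0011111100000000100
1010000001111110001
0000111101000000100
1110100000011110001
1000001111010000100
count of 1: 7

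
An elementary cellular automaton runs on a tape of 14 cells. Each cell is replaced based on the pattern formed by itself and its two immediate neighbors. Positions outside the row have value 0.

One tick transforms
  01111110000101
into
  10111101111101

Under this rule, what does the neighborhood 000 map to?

At position 8 the neighborhood is 000; the next row has 1 there.

1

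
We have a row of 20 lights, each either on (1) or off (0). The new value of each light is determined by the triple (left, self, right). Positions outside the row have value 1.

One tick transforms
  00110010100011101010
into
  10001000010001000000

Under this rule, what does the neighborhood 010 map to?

At position 6 the neighborhood is 010; the next row has 0 there.

0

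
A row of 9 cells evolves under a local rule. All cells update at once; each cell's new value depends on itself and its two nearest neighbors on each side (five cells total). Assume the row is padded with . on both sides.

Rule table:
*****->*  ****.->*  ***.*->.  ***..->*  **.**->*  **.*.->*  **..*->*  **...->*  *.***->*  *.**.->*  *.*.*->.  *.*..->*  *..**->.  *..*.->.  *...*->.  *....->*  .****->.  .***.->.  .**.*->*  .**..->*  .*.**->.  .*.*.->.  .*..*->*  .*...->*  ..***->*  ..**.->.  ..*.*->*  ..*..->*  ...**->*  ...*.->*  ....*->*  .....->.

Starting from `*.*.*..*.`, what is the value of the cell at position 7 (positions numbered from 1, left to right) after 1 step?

.

*...**.**
position 7 holds .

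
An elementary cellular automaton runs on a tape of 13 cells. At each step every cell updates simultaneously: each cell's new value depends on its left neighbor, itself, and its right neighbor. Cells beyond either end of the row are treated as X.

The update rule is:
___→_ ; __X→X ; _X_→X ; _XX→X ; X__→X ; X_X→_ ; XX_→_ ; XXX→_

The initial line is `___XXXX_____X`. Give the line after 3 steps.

X_XX___X___XX
__X_X_XXX_XX_
XXX_X_X___X__

XXX_X_X___X__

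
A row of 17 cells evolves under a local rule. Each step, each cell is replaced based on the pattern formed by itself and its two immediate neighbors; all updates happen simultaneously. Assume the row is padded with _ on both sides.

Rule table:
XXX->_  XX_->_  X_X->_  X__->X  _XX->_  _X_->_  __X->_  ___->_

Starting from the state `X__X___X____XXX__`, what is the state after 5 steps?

_X__X___X______X_
__X__X___X______X
___X__X___X______
____X__X___X_____
_____X__X___X____

_____X__X___X____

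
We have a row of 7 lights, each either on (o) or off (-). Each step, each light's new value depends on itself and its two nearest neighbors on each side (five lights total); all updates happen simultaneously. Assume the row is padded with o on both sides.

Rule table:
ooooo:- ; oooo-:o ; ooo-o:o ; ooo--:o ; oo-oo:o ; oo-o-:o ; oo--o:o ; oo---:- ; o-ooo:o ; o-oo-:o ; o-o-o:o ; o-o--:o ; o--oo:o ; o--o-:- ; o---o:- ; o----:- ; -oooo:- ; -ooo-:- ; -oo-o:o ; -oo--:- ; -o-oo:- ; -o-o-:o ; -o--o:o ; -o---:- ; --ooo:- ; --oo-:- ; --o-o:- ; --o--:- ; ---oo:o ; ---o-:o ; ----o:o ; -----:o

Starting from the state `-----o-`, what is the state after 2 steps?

--ooo--
oo--ooo

oo--ooo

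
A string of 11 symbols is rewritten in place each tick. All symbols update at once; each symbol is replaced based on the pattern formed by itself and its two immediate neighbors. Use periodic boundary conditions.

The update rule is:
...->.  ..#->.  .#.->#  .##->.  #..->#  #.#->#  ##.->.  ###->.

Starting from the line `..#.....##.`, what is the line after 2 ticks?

tick 1: ..##......#
tick 2: #...#.....#

#...#.....#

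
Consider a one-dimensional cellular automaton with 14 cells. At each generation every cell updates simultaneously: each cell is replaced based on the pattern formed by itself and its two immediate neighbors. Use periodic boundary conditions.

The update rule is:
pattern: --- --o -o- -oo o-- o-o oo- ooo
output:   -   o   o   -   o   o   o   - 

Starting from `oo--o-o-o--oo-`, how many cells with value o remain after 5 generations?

generation 1: -oooooooooo-oo
generation 2: o---------oo-o
generation 3: oo-------o-oo-
generation 4: -oo-----ooo-oo
generation 5: o-oo---o--oo-o
count of o: 7

7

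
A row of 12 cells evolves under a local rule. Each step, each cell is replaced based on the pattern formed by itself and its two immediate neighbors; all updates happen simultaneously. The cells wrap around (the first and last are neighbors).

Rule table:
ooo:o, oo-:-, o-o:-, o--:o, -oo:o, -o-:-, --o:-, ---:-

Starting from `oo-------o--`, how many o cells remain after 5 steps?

o-o-------o-
---o--------
----o-------
-----o------
------o-----
count of o: 1

1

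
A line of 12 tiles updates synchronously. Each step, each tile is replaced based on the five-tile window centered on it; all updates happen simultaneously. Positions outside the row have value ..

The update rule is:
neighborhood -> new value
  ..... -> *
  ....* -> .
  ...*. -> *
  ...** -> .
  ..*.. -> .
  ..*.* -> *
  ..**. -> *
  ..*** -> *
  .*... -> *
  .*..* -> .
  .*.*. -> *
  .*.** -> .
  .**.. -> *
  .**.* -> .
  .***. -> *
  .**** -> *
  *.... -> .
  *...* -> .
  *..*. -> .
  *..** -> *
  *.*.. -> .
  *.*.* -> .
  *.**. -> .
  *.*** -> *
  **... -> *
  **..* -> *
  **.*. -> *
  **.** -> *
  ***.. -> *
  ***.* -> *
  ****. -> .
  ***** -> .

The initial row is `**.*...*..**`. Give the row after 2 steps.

*.*.*.*..***
**.*.*..****

**.*.*..****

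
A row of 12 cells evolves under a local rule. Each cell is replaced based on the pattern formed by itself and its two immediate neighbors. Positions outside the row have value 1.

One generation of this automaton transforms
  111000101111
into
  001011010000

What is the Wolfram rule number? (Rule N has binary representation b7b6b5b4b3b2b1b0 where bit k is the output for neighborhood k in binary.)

99

position 0: 111 → 0  (bit 7 = 0)
position 2: 110 → 1  (bit 6 = 1)
position 7: 101 → 1  (bit 5 = 1)
position 3: 100 → 0  (bit 4 = 0)
position 8: 011 → 0  (bit 3 = 0)
position 6: 010 → 0  (bit 2 = 0)
position 5: 001 → 1  (bit 1 = 1)
position 4: 000 → 1  (bit 0 = 1)
bits b7..b0 = 01100011 = 99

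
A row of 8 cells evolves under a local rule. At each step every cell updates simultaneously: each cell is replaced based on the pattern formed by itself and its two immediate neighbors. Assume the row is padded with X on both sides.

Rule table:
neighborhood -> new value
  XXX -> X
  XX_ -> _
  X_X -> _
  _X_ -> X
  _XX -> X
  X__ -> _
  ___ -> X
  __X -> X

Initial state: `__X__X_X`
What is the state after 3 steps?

step 1: _XX_XX_X
step 2: _X__X__X
step 3: _X_XX_XX

_X_XX_XX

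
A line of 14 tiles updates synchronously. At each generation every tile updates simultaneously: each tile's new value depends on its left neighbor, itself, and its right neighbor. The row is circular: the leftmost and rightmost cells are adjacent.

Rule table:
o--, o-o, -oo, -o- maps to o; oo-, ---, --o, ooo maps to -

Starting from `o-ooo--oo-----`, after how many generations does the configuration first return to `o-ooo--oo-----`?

ooo--o-o-o----
o--o-oooooo---
oo-ooo-----o--
o-oo--o----oo-
ooo-o-oo---o-o
---oooo-o--ooo
o--o---ooo-o--
oo-oo--o--ooo-
o-oo-o-oo-o--o
-oo-oooo-ooo-o
oo-oo---oo--oo
--oo-o--o-o-o-
--o-ooo-oooooo
o-ooo--oo-----

14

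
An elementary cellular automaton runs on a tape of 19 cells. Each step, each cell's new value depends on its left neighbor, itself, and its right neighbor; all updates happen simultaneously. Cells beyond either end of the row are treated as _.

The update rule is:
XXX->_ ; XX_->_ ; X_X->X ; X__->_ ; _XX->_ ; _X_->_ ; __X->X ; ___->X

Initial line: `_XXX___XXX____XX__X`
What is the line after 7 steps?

X____XX____XXX___X_
__XXX___XXX____XX__
XX____XX____XXX___X
___XXX___XXX____XX_
XXX____XX____XXX___
____XXX___XXX____XX
XXXX____XX____XXX__

XXXX____XX____XXX__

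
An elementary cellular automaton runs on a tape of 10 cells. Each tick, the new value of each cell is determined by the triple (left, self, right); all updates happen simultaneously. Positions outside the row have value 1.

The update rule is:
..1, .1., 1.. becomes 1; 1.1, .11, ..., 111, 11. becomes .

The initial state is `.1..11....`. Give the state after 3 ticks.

1..1......

.111..1..1
....11111.
1..1......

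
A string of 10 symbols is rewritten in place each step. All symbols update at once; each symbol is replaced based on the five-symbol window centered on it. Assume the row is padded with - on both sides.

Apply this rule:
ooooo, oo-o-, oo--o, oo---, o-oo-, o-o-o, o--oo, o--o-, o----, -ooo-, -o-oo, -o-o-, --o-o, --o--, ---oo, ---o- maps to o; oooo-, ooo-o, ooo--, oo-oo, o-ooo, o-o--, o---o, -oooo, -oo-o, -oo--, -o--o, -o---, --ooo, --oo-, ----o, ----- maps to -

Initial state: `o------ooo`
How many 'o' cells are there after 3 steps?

o-o---o-o-
oo---ooo--
--o-o-o-oo
count of o: 5

5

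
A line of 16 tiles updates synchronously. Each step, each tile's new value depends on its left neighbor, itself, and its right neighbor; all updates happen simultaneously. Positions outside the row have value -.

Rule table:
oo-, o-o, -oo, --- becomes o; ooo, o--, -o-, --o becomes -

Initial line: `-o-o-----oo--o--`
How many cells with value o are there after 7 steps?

--o--ooo-oo----o
o----o-oooo-oo--
--oo--oo--oooo-o
o-oo--oo--o--oo-
-ooo--oo-----oo-
-o-o--oo-ooo-oo-
--o---oooo-oooo-
count of o: 9

9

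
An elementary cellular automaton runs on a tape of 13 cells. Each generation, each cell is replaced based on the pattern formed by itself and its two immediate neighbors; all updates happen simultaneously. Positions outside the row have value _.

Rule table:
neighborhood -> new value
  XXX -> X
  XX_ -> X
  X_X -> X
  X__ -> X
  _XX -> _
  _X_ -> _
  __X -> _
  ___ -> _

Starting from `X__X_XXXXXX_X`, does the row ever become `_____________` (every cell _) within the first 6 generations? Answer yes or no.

_X__X_XXXXXX_
__X__X_XXXXXX
___X__X_XXXXX
____X__X_XXXX
_____X__X_XXX
______X__X_XX
generation 6 is ______X__X_XX, still not uniform _

no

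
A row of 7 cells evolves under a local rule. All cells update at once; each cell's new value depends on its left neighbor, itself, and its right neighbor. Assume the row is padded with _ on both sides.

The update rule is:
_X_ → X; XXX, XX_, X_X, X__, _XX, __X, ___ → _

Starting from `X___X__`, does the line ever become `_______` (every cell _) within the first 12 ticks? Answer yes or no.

no

X___X__  (fixed point — unchanged through tick 12)
tick 12 is X___X__, still not uniform _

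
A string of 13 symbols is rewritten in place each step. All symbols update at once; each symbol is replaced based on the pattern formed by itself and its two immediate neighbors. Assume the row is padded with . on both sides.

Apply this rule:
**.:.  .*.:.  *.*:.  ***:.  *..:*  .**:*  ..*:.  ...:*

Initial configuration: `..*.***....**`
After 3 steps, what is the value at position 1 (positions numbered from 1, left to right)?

*...*..***.*.
.**..*.*....*
.*.*....***..
position 1 holds .

.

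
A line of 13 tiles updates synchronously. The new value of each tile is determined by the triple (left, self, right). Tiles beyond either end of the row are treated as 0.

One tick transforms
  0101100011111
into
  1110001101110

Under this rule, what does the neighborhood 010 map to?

At position 1 the neighborhood is 010; the next row has 1 there.

1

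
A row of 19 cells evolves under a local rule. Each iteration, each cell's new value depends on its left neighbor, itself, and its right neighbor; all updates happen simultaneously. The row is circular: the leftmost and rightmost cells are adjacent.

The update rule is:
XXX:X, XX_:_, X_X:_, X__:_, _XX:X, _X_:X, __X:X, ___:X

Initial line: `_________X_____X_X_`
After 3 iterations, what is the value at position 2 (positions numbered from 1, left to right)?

X

XXXXXXXXXX_XXXXX_X_
XXXXXXXXX__XXXX__X_
XXXXXXXX__XXXX__XX_
position 2 holds X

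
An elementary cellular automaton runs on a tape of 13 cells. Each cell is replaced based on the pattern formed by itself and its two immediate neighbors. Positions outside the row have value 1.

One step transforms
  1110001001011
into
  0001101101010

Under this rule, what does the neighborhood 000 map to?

1

At position 4 the neighborhood is 000; the next row has 1 there.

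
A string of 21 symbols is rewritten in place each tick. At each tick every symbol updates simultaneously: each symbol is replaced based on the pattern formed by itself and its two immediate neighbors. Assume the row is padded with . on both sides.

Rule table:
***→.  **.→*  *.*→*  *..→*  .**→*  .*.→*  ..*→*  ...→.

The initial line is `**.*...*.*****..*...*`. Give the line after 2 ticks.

*...***..**.**...****

*****.****...*****.**
*...***..**.**...****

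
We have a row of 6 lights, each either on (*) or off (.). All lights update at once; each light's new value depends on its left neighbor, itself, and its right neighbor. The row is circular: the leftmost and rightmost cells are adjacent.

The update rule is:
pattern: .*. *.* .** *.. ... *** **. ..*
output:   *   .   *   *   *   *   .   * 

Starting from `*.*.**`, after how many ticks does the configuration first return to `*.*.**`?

tick 1: ..*.**
tick 2: ***.*.
tick 3: **..*.
tick 4: *.***.
tick 5: *.**..
tick 6: *.*.**

6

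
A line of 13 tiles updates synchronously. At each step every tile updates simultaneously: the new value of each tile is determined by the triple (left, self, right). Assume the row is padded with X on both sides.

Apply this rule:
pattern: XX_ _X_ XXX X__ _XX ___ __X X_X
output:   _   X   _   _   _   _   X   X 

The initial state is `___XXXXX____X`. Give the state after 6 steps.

__X________X_
_XX_______XXX
X________X___
________XX__X
_______X___X_
______XX__XXX

______XX__XXX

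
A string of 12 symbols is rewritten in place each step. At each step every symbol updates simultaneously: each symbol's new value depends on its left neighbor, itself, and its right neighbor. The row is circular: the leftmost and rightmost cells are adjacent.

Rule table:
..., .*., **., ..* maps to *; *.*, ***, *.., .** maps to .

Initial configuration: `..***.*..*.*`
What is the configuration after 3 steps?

.*..*.*.**.*

.*..*.*.**.*
.*.**.*..*.*
.*..*.*.**.*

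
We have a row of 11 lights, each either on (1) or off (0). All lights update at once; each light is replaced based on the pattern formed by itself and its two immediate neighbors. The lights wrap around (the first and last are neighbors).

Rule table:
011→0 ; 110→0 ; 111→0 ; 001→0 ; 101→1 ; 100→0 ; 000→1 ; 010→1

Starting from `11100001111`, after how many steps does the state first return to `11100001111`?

2

00001100000
11100001111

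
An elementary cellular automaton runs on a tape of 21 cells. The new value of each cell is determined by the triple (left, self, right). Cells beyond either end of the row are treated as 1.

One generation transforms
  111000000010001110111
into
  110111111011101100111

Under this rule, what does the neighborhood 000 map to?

At position 4 the neighborhood is 000; the next row has 1 there.

1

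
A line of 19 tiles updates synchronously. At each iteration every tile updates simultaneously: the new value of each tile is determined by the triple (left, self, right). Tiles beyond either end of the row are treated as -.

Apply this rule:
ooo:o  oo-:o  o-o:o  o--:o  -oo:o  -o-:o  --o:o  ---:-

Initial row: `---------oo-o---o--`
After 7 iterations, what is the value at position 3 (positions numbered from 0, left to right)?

o

iteration 1: --------oooooo-ooo-
iteration 2: -------oooooooooooo
iteration 3: ------ooooooooooooo
iteration 4: -----oooooooooooooo
iteration 5: ----ooooooooooooooo
iteration 6: ---oooooooooooooooo
iteration 7: --ooooooooooooooooo
position 3 holds o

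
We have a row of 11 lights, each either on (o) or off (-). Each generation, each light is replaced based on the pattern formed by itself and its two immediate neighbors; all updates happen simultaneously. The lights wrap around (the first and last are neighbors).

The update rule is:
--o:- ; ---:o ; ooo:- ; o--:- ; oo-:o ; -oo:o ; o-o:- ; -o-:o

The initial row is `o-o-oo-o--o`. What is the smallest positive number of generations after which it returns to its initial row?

1

o-o-oo-o--o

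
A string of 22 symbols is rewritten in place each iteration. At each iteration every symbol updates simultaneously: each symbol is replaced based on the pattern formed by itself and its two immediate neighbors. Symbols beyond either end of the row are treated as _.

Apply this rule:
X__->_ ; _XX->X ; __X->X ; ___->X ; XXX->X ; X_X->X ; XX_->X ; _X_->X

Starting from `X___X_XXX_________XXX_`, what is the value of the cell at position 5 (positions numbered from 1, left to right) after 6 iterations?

iteration 1: X_XXXXXXX_XXXXXXXXXXX_
iteration 2: XXXXXXXXXXXXXXXXXXXXX_
iteration 3: XXXXXXXXXXXXXXXXXXXXX_  (fixed point — unchanged through iteration 6)
position 5 holds X

X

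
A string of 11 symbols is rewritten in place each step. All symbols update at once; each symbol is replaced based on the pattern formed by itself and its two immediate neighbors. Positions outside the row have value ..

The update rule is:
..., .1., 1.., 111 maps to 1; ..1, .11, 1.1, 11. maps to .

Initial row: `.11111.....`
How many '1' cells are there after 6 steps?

step 1: ..111.11111
step 2: 1..1...111.
step 3: 11.111..1.1
step 4: ....1.1.1.1
step 5: 111.1.1.1.1
step 6: .1..1.1.1.1
count of 1: 5

5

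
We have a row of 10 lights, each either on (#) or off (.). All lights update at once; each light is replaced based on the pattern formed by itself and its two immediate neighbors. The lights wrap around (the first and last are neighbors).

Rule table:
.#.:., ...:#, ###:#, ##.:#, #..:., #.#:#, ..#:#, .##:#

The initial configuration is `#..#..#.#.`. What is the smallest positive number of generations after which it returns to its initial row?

10

..#..#.#.#
.#..#.#.#.
#..#.#.#..
..#.#.#..#
.#.#.#..#.
#.#.#..#..
.#.#..#..#
#.#..#..#.
.#..#..#.#
#..#..#.#.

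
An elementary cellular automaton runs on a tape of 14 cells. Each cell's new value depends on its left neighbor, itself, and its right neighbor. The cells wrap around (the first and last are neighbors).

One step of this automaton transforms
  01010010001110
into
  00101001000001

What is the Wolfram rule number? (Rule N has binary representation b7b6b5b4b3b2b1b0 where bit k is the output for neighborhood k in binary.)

position 11: 111 → 0  (bit 7 = 0)
position 12: 110 → 0  (bit 6 = 0)
position 2: 101 → 1  (bit 5 = 1)
position 4: 100 → 1  (bit 4 = 1)
position 10: 011 → 0  (bit 3 = 0)
position 1: 010 → 0  (bit 2 = 0)
position 0: 001 → 0  (bit 1 = 0)
position 8: 000 → 0  (bit 0 = 0)
bits b7..b0 = 00110000 = 48

48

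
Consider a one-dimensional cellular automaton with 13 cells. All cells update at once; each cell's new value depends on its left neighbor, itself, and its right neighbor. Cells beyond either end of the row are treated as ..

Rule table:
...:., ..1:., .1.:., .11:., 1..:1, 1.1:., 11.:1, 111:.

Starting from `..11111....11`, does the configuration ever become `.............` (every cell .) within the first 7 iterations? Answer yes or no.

......11....1
.......11....
........11...
.........11..
..........11.
...........11
............1
iteration 7 is ............1, still not uniform .

no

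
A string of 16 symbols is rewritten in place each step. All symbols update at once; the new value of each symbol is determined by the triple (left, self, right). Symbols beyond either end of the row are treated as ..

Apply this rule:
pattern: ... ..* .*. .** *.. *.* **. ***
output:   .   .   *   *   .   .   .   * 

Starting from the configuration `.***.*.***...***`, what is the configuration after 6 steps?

step 1: .**..*.**....**.
step 2: .*...*.*.....*..
step 3: .*...*.*.....*..  (fixed point — unchanged through step 6)

.*...*.*.....*..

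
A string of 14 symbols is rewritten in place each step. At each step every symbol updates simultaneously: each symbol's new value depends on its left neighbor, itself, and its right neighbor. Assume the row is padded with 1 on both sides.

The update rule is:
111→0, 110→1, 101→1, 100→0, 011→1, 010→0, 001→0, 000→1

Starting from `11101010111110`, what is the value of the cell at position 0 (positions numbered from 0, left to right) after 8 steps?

0

step 1: 00110101100011
step 2: 00111011101010
step 3: 00101110110101
step 4: 00011011111011
step 5: 01011110001110
step 6: 10110010101011
step 7: 11110001010110
step 8: 00010100101111
position 0 holds 0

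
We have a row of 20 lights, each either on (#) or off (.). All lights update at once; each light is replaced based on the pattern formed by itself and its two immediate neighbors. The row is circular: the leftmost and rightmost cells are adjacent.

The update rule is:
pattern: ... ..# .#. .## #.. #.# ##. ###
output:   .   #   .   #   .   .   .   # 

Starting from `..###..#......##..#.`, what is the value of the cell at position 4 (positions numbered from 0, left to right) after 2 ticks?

.

tick 1: .###..#......##..#..
tick 2: ###..#......##..#...
position 4 holds .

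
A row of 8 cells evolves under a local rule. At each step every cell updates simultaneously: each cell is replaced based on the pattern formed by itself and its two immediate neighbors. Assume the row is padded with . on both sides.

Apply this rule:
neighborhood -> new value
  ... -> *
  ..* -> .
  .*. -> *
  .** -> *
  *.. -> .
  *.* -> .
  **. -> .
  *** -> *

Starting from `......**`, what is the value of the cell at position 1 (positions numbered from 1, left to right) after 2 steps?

*

step 1: *****.*.
step 2: ****..*.
position 1 holds *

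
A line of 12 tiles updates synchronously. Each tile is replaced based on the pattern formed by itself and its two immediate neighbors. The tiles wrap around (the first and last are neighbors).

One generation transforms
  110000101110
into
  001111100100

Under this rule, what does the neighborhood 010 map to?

1

At position 6 the neighborhood is 010; the next row has 1 there.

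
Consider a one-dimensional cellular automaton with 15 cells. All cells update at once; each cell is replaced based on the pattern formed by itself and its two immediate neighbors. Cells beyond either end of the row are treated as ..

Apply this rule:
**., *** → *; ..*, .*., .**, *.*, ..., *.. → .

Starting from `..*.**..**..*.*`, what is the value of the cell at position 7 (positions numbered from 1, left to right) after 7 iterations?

.

.....*...*.....
...............
...............  (fixed point — unchanged through iteration 7)
position 7 holds .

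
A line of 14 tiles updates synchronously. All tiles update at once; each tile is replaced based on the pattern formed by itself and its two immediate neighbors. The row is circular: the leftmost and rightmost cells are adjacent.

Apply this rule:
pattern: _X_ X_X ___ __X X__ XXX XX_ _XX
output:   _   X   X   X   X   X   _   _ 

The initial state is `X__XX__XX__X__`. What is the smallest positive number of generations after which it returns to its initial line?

generation 1: _XX__XX__XX_XX
generation 2: X__XX__XX__X__

2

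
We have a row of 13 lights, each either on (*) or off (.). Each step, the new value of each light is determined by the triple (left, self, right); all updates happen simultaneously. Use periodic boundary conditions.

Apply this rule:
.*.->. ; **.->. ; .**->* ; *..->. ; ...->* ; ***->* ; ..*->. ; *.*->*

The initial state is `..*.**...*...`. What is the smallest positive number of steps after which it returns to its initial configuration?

26

step 1: *..**..*...**
step 2: ...*.....*.**
step 3: .*...***..**.
step 4: ...*.**...*..
step 5: **..**..*...*
step 6: *...*.....*.*
step 7: ..*...***..**
step 8: ....*.**...*.
step 9: ***..**..*...
step 10: **...*.....*.
step 11: *..*...***..*
step 12: .....*.**...*
step 13: .***..**..*..
step 14: .**...*.....*
step 15: **..*...***..
step 16: *.....*.**...
step 17: ..***..**..*.
step 18: *.**...*.....
step 19: .**..*...***.
step 20: .*.....*.**..
step 21: ...***..**..*
step 22: .*.**...*....
step 23: ..**..*...***
step 24: ..*.....*.**.
step 25: *...***..**..
step 26: ..*.**...*...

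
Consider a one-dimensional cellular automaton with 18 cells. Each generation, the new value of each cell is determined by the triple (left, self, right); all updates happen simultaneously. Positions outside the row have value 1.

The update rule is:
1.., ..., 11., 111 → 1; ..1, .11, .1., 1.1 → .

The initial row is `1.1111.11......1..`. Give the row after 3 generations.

generation 1: 1..111..111111..1.
generation 2: 11..111..111111...
generation 3: 111..111..1111111.

111..111..1111111.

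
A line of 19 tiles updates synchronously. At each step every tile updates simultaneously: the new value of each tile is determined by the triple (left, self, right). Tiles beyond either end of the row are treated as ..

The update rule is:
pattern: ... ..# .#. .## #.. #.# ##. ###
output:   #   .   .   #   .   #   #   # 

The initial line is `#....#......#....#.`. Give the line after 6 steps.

..##...####...##...
#.##.#.####.#.##.##
.####.######.######
.##################
.##################  (fixed point — unchanged through step 6)

.##################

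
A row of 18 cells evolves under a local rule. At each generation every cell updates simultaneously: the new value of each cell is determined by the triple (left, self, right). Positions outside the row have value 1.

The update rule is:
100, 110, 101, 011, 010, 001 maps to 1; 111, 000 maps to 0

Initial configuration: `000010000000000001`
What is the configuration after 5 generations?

generation 1: 100111000000000011
generation 2: 111101100000000110
generation 3: 000111110000001111
generation 4: 101100011000011000
generation 5: 111110111100111101

111110111100111101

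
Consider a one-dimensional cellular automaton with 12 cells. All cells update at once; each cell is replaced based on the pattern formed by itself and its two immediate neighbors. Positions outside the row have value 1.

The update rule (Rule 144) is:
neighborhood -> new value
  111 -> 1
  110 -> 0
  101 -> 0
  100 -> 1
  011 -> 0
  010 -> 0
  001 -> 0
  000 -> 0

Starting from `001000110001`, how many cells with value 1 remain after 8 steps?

4

100100001000
010010000100
001001000010
100100100000
010010010000
001001001000
100100100100
010010010010
count of 1: 4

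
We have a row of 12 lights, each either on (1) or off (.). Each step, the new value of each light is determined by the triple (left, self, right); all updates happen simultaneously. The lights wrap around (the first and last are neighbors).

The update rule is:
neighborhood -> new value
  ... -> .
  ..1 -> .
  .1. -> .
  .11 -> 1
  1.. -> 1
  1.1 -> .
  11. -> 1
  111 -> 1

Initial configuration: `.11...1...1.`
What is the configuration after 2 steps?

.1111...1...

.111...1...1
.1111...1...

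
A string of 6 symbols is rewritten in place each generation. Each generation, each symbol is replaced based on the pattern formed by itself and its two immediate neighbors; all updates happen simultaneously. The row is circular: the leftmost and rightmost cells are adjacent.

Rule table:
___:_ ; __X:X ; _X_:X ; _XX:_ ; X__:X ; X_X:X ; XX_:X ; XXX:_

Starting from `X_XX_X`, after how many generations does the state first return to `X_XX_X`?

generation 1: XX_XX_
generation 2: _XX_XX
generation 3: X_XX_X

3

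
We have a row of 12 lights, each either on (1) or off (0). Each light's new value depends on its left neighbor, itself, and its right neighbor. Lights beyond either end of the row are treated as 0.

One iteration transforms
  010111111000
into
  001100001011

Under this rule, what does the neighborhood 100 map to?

At position 9 the neighborhood is 100; the next row has 0 there.

0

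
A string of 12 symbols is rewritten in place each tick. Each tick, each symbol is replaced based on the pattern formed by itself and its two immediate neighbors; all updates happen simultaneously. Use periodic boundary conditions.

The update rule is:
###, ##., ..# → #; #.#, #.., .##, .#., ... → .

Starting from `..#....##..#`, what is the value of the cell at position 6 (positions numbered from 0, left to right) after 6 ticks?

tick 1: .#....#.#.#.
tick 2: #....#......
tick 3: ....#......#
tick 4: ...#......#.
tick 5: ..#......#..
tick 6: .#......#...
position 6 holds .

.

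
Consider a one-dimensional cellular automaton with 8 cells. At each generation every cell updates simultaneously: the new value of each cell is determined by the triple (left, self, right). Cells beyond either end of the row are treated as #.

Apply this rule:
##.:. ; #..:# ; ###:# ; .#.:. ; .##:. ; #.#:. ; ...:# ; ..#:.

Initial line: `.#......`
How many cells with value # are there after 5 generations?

..#####.
#..###..
.#..#.#.
..#.....
#..####.
count of #: 5

5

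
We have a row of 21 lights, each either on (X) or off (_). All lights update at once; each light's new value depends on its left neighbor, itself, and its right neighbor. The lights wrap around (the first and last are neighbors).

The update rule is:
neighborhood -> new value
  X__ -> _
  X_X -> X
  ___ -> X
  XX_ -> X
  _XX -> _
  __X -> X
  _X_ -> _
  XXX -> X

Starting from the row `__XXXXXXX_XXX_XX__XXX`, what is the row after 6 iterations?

_X_XX_X_XXXXXXX_XXX_X

iteration 1: _X_XXXXXXX_XXX_X_X_XX
iteration 2: X_X_XXXXXXX_XXX_X_X_X
iteration 3: XX_X_XXXXXXX_XXX_X_X_
iteration 4: _XX_X_XXXXXXX_XXX_X_X
iteration 5: X_XX_X_XXXXXXX_XXX_X_
iteration 6: _X_XX_X_XXXXXXX_XXX_X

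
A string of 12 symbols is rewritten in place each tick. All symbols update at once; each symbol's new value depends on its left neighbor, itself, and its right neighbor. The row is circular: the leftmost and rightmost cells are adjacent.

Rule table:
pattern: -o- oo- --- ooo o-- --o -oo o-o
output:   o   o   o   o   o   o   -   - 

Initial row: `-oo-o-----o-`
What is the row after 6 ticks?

o-o-oooooooo
o-o--ooooooo
o-ooo-oooooo
o--oo--ooooo
ooo-ooo-oooo
ooo--oo--ooo

ooo--oo--ooo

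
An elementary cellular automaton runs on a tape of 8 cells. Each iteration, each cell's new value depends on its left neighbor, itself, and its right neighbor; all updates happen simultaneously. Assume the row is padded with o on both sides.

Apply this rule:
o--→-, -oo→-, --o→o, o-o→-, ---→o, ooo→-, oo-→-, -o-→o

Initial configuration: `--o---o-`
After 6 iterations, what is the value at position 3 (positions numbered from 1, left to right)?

iteration 1: -oo-ooo-
iteration 2: --------
iteration 3: -ooooooo
iteration 4: --------  (repeats iteration 2; period 2)
iteration 6: --------
position 3 holds -

-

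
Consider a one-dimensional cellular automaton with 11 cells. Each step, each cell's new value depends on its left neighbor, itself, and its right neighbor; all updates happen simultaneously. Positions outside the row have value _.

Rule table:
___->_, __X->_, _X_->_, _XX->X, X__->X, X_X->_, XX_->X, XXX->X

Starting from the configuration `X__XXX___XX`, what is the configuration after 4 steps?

___XXXXX_XX

step 1: _X_XXXX__XX
step 2: ___XXXXX_XX
step 3: ___XXXXX_XX  (fixed point — unchanged through step 4)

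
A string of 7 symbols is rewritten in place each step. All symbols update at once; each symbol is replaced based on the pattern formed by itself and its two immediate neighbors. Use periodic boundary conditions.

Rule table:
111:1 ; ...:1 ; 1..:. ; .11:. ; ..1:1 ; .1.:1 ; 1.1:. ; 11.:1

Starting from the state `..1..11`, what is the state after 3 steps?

.11.1.1

step 1: .11.1.1
step 2: ..1.1.1
step 3: .11.1.1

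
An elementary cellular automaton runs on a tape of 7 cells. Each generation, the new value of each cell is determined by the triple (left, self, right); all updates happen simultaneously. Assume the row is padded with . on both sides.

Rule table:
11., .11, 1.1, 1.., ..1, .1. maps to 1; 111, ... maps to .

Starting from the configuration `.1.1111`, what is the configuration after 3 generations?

1111..1

1111..1
1..1111
1111..1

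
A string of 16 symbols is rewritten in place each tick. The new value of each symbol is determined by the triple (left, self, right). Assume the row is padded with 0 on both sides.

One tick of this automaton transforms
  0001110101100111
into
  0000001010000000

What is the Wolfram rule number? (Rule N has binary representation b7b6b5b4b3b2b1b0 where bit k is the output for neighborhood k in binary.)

position 4: 111 → 0  (bit 7 = 0)
position 5: 110 → 0  (bit 6 = 0)
position 6: 101 → 1  (bit 5 = 1)
position 11: 100 → 0  (bit 4 = 0)
position 3: 011 → 0  (bit 3 = 0)
position 7: 010 → 0  (bit 2 = 0)
position 2: 001 → 0  (bit 1 = 0)
position 0: 000 → 0  (bit 0 = 0)
bits b7..b0 = 00100000 = 32

32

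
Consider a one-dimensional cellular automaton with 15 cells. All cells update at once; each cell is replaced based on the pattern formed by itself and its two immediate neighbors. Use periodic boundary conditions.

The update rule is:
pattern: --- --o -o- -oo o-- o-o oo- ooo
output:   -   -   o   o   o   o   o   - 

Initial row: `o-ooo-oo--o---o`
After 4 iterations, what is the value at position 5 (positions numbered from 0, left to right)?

o

ooo-ooooo-oo--o
--ooo---ooooo-o
o-o-oo--o---ooo
ooooooo-oo--o--
position 5 holds o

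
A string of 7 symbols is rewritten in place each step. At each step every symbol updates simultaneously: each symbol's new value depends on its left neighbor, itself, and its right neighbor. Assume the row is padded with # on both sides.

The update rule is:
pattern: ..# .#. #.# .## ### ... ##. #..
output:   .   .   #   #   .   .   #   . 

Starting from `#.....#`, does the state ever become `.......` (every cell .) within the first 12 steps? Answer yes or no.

no

step 1: #.....#  (fixed point — unchanged through step 12)
step 12 is #.....#, still not uniform .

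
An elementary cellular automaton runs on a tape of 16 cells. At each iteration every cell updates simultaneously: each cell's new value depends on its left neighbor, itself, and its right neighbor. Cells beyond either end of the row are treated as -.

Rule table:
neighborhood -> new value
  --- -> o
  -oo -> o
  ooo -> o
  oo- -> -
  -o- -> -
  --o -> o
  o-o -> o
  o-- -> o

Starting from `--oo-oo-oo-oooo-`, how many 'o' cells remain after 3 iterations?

11

iteration 1: ooo-oo-oo-oooo-o
iteration 2: oo-oo-oo-oooo-o-
iteration 3: o-oo-oo-oooo-o-o
count of o: 11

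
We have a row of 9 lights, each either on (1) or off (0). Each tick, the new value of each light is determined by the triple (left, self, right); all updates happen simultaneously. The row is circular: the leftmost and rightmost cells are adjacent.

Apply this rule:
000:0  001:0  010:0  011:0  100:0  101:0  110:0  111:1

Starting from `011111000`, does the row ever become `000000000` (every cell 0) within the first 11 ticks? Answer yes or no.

001110000
000100000
000000000
all cells are 0 at tick 3

yes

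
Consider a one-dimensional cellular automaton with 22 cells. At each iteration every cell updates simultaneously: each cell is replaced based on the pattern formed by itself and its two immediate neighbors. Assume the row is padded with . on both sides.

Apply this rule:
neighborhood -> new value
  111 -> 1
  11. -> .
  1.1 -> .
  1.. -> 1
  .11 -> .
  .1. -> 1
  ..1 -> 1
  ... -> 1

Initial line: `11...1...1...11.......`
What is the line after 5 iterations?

..11111111111..1111111
11.111111111.11.11111.
....1111111......111.1
1111.11111.111111.1..1
.11...111...1111..1111

.11...111...1111..1111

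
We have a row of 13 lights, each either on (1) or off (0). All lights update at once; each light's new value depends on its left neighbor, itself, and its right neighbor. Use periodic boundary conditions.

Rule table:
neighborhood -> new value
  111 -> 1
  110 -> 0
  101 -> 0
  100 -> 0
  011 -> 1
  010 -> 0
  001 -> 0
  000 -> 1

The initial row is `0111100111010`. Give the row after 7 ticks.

tick 1: 0111000110000
tick 2: 0110010100111
tick 3: 0100000000110
tick 4: 0001111110100
tick 5: 1101111100001
tick 6: 1001111001101
tick 7: 0001110001001

0001110001001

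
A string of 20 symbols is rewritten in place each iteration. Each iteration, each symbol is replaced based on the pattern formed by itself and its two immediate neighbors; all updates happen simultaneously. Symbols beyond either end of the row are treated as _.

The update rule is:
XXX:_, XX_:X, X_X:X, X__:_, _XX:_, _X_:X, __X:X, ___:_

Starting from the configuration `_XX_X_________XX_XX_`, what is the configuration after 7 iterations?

XX_XX__X__X____X__X_

X_XXX________X_XX_X_
XX__X_______XXX_XXX_
_X_XX______X__XX__X_
XXX_X_____XX_X_X_XX_
__XXX____X_XXXXXX_X_
_X__X___XXX_____XXX_
XX_XX__X__X____X__X_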